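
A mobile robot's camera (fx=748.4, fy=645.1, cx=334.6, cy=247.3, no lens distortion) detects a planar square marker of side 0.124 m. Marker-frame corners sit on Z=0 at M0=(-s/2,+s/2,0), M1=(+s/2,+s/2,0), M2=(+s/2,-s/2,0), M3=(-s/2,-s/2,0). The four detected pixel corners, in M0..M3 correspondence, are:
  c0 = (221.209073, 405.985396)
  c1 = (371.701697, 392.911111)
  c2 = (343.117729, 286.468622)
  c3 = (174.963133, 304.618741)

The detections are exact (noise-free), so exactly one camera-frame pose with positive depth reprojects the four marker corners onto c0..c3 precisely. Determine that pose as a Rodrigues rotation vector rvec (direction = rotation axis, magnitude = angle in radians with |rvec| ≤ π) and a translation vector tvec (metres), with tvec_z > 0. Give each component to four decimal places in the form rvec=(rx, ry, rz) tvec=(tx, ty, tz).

rvec=(0.5850, 0.1001, -0.1707) tvec=(-0.0432, 0.0909, 0.5670)

Intrinsics K: fx=748.4, fy=645.1, cx=334.6, cy=247.3
Marker side s = 0.124 m; corners in marker frame (Z=0):
  M0 = (-0.0620, +0.0620, 0)
  M1 = (+0.0620, +0.0620, 0)
  M2 = (+0.0620, -0.0620, 0)
  M3 = (-0.0620, -0.0620, 0)
Detected image corners:
  c0 = (221.209073, 405.985396) px
  c1 = (371.701697, 392.911111) px
  c2 = (343.117729, 286.468622) px
  c3 = (174.963133, 304.618741) px
Planar DLT: solve 8×8 A·h = b for H (H[2,2]=1):
  H  [+1211.00616 +567.50469 +277.61451]
  H  [-211.84141 +1168.74813 +350.68665]
  H  [-0.25078 +0.95289 +1.00000]
B = K⁻¹H; ‖b₁‖=1.763686, ‖b₂‖=1.763686; λ = 2/(‖b₁‖+‖b₂‖) = 0.566994, sign → tz>0 ⇒ λ=+0.566994
r₁ = λ·B[:,0] = (+0.98104,-0.13168,-0.14219); r₂ = λ·B[:,1] = (+0.18839,+0.82012,+0.54028)
r₃ = r₁×r₂ = (+0.04547,-0.55683,+0.82938); SVD([r₁ r₂ r₃]) → R = UVᵀ:
  R  [+0.98104 +0.18839 +0.04547]
  R  [-0.13168 +0.82012 -0.55683]
  R  [-0.14219 +0.54028 +0.82938]
t = (-0.04317, +0.09087, +0.56699) m
tr R = 2.630545; θ = arccos((tr R − 1)/2) = 0.617597 rad = 35.386°
axis k = ((R−Rᵀ)₃₂, (R−Rᵀ)₁₃, (R−Rᵀ)₂₁) / (2 sinθ) = (+0.947294, +0.162034, -0.276367)
rvec = θ·k = (+0.585046, +0.100072, -0.170683)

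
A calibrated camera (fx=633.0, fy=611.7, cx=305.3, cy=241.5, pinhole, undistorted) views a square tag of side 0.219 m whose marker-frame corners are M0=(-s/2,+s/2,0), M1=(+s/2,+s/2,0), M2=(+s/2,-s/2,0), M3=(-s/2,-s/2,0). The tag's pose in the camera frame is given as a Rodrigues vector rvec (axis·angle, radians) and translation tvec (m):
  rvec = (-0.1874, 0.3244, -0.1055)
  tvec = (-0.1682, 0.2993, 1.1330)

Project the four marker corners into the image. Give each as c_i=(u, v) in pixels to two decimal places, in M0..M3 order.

Intrinsics K: fx=633.0, fy=611.7, cx=305.3, cy=241.5
Marker side s = 0.219 m; corners in marker frame (Z=0):
  M0 = (-0.1095, +0.1095, 0)
  M1 = (+0.1095, +0.1095, 0)
  M2 = (+0.1095, -0.1095, 0)
  M3 = (-0.1095, -0.1095, 0)
rvec = (-0.1874, 0.3244, -0.1055), |rvec| = θ = 0.38921 rad = 22.300°
Rodrigues: sinθ=0.37946, 1−cosθ=0.07479; R = I + sinθ·[k]× + (1−cosθ)·[k]×²:
    [+0.94255 +0.07284 +0.32603]
    [-0.13287 +0.97717 +0.16581]
    [-0.30651 -0.19960 +0.93070]
t = (-0.1682, 0.2993, 1.1330) m
M0: Pc = R·M0+t = (-0.26343, +0.42085, +1.14471); u = 633.0·(-0.26343)/1.14471 + 305.3 = 159.6269, v = 611.7·(+0.42085)/1.14471 + 241.5 = 466.3903
M1: Pc = R·M1+t = (-0.05701, +0.39175, +1.07758); u = 633.0·(-0.05701)/1.07758 + 305.3 = 271.8080, v = 611.7·(+0.39175)/1.07758 + 241.5 = 463.8812
M2: Pc = R·M2+t = (-0.07297, +0.17775, +1.12129); u = 633.0·(-0.07297)/1.12129 + 305.3 = 264.1081, v = 611.7·(+0.17775)/1.12129 + 241.5 = 338.4686
M3: Pc = R·M3+t = (-0.27939, +0.20685, +1.18842); u = 633.0·(-0.27939)/1.18842 + 305.3 = 156.4882, v = 611.7·(+0.20685)/1.18842 + 241.5 = 347.9691

c0=(159.63, 466.39) c1=(271.81, 463.88) c2=(264.11, 338.47) c3=(156.49, 347.97)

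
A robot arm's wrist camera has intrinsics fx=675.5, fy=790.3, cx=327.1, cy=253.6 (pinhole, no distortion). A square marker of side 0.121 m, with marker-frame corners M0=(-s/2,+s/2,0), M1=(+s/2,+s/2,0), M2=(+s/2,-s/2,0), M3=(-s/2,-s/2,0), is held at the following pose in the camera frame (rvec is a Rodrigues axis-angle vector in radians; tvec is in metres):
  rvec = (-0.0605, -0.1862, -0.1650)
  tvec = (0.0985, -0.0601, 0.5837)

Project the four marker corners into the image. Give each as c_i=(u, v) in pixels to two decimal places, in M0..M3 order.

c0=(386.49, 266.10) c1=(517.91, 240.17) c2=(493.11, 82.80) c3=(361.93, 102.21)

Intrinsics K: fx=675.5, fy=790.3, cx=327.1, cy=253.6
Marker side s = 0.121 m; corners in marker frame (Z=0):
  M0 = (-0.0605, +0.0605, 0)
  M1 = (+0.0605, +0.0605, 0)
  M2 = (+0.0605, -0.0605, 0)
  M3 = (-0.0605, -0.0605, 0)
rvec = (-0.0605, -0.1862, -0.1650), |rvec| = θ = 0.25604 rad = 14.670°
Rodrigues: sinθ=0.25325, 1−cosθ=0.03260; R = I + sinθ·[k]× + (1−cosθ)·[k]×²:
    [+0.96922 +0.16880 -0.17921]
    [-0.15760 +0.98464 +0.07512]
    [+0.18914 -0.04456 +0.98094]
t = (0.0985, -0.0601, 0.5837) m
M0: Pc = R·M0+t = (+0.05007, +0.00901, +0.56956); u = 675.5·(+0.05007)/0.56956 + 327.1 = 386.4888, v = 790.3·(+0.00901)/0.56956 + 253.6 = 266.0959
M1: Pc = R·M1+t = (+0.16735, -0.01006, +0.59245); u = 675.5·(+0.16735)/0.59245 + 327.1 = 517.9109, v = 790.3·(-0.01006)/0.59245 + 253.6 = 240.1749
M2: Pc = R·M2+t = (+0.14693, -0.12921, +0.59784); u = 675.5·(+0.14693)/0.59784 + 327.1 = 493.1112, v = 790.3·(-0.12921)/0.59784 + 253.6 = 82.7994
M3: Pc = R·M3+t = (+0.02965, -0.11014, +0.57495); u = 675.5·(+0.02965)/0.57495 + 327.1 = 361.9345, v = 790.3·(-0.11014)/0.57495 + 253.6 = 102.2131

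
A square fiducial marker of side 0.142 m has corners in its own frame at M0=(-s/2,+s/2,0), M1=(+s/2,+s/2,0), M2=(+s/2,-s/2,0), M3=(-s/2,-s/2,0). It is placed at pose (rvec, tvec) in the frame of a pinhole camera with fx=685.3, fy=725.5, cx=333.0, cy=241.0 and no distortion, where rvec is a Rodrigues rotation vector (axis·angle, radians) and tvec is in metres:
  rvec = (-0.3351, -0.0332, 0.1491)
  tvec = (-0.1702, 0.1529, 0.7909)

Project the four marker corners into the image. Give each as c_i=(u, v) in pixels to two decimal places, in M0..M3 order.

Intrinsics K: fx=685.3, fy=725.5, cx=333.0, cy=241.0
Marker side s = 0.142 m; corners in marker frame (Z=0):
  M0 = (-0.0710, +0.0710, 0)
  M1 = (+0.0710, +0.0710, 0)
  M2 = (+0.0710, -0.0710, 0)
  M3 = (-0.0710, -0.0710, 0)
rvec = (-0.3351, -0.0332, 0.1491), |rvec| = θ = 0.36827 rad = 21.100°
Rodrigues: sinθ=0.36000, 1−cosθ=0.06705; R = I + sinθ·[k]× + (1−cosθ)·[k]×²:
    [+0.98846 -0.14025 -0.05716]
    [+0.15125 +0.93350 +0.32513]
    [+0.00775 -0.33002 +0.94394]
t = (-0.1702, 0.1529, 0.7909) m
M0: Pc = R·M0+t = (-0.25034, +0.20844, +0.76692); u = 685.3·(-0.25034)/0.76692 + 333.0 = 109.3029, v = 725.5·(+0.20844)/0.76692 + 241.0 = 438.1824
M1: Pc = R·M1+t = (-0.10998, +0.22992, +0.76802); u = 685.3·(-0.10998)/0.76802 + 333.0 = 234.8680, v = 725.5·(+0.22992)/0.76802 + 241.0 = 458.1885
M2: Pc = R·M2+t = (-0.09006, +0.09736, +0.81488); u = 685.3·(-0.09006)/0.81488 + 333.0 = 257.2604, v = 725.5·(+0.09736)/0.81488 + 241.0 = 327.6815
M3: Pc = R·M3+t = (-0.23042, +0.07588, +0.81378); u = 685.3·(-0.23042)/0.81378 + 333.0 = 138.9565, v = 725.5·(+0.07588)/0.81378 + 241.0 = 308.6509

c0=(109.30, 438.18) c1=(234.87, 458.19) c2=(257.26, 327.68) c3=(138.96, 308.65)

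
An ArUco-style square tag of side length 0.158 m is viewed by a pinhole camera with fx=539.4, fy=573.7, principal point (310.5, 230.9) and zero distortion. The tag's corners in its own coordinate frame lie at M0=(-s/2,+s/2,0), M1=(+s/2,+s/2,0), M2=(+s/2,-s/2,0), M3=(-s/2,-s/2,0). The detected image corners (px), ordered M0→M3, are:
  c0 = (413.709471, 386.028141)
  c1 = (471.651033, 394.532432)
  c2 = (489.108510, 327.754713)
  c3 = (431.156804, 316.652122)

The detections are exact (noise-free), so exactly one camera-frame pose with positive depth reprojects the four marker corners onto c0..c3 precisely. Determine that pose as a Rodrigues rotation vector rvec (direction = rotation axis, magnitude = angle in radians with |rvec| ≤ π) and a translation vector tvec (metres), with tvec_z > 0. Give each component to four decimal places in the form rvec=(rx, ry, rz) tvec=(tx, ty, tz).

rvec=(0.1239, -0.2855, 0.2232) tvec=(0.3311, 0.2766, 1.2631)

Intrinsics K: fx=539.4, fy=573.7, cx=310.5, cy=230.9
Marker side s = 0.158 m; corners in marker frame (Z=0):
  M0 = (-0.0790, +0.0790, 0)
  M1 = (+0.0790, +0.0790, 0)
  M2 = (+0.0790, -0.0790, 0)
  M3 = (-0.0790, -0.0790, 0)
Detected image corners:
  c0 = (413.709471, 386.028141) px
  c1 = (471.651033, 394.532432) px
  c2 = (489.108510, 327.754713) px
  c3 = (431.156804, 316.652122) px
Planar DLT: solve 8×8 A·h = b for H (H[2,2]=1):
  H  [+471.19249 -78.50285 +451.88723]
  H  [+144.42471 +455.93506 +356.52181]
  H  [+0.23137 +0.07079 +1.00000]
B = K⁻¹H; ‖b₁‖=0.791727, ‖b₂‖=0.791727; λ = 2/(‖b₁‖+‖b₂‖) = 1.263062, sign → tz>0 ⇒ λ=+1.263062
r₁ = λ·B[:,0] = (+0.93513,+0.20035,+0.29223); r₂ = λ·B[:,1] = (-0.23529,+0.96780,+0.08941)
r₃ = r₁×r₂ = (-0.26491,-0.15237,+0.95216); SVD([r₁ r₂ r₃]) → R = UVᵀ:
  R  [+0.93513 -0.23529 -0.26491]
  R  [+0.20035 +0.96780 -0.15237]
  R  [+0.29223 +0.08941 +0.95216]
t = (+0.33107, +0.27657, +1.26306) m
tr R = 2.855085; θ = arccos((tr R − 1)/2) = 0.383013 rad = 21.945°
axis k = ((R−Rᵀ)₃₂, (R−Rᵀ)₁₃, (R−Rᵀ)₂₁) / (2 sinθ) = (+0.323493, -0.745411, +0.582851)
rvec = θ·k = (+0.123902, -0.285502, +0.223240)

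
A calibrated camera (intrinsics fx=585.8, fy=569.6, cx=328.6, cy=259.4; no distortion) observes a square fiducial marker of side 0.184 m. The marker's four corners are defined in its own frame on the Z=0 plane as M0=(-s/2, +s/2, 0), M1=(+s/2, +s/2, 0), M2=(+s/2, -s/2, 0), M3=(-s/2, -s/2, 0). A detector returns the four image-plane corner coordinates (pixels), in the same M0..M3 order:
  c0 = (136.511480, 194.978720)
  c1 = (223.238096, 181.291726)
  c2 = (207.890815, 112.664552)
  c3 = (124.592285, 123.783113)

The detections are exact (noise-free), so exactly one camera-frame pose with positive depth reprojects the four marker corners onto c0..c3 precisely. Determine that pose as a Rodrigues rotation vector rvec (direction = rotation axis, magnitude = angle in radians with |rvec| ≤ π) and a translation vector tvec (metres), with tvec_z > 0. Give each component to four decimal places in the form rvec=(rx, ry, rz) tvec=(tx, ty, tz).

rvec=(-0.3442, -0.1685, -0.2253) tvec=(-0.3407, -0.2419, 1.2868)

Intrinsics K: fx=585.8, fy=569.6, cx=328.6, cy=259.4
Marker side s = 0.184 m; corners in marker frame (Z=0):
  M0 = (-0.0920, +0.0920, 0)
  M1 = (+0.0920, +0.0920, 0)
  M2 = (+0.0920, -0.0920, 0)
  M3 = (-0.0920, -0.0920, 0)
Detected image corners:
  c0 = (136.511480, 194.978720) px
  c1 = (223.238096, 181.291726) px
  c2 = (207.890815, 112.664552) px
  c3 = (124.592285, 123.783113) px
Planar DLT: solve 8×8 A·h = b for H (H[2,2]=1):
  H  [+488.87108 +31.96234 +173.51638]
  H  [-43.30183 +342.44238 +152.30492]
  H  [+0.15634 -0.24423 +1.00000]
B = K⁻¹H; ‖b₁‖=0.777100, ‖b₂‖=0.777100; λ = 2/(‖b₁‖+‖b₂‖) = 1.286836, sign → tz>0 ⇒ λ=+1.286836
r₁ = λ·B[:,0] = (+0.96106,-0.18945,+0.20118); r₂ = λ·B[:,1] = (+0.24650,+0.91677,-0.31428)
r₃ = r₁×r₂ = (-0.12490,+0.35163,+0.92777); SVD([r₁ r₂ r₃]) → R = UVᵀ:
  R  [+0.96106 +0.24650 -0.12490]
  R  [-0.18945 +0.91677 +0.35163]
  R  [+0.20118 -0.31428 +0.92777]
t = (-0.34067, -0.24195, +1.28684) m
tr R = 2.805597; θ = arccos((tr R − 1)/2) = 0.444563 rad = 25.472°
axis k = ((R−Rᵀ)₃₂, (R−Rᵀ)₁₃, (R−Rᵀ)₂₁) / (2 sinθ) = (-0.774201, -0.379105, -0.506845)
rvec = θ·k = (-0.344182, -0.168536, -0.225325)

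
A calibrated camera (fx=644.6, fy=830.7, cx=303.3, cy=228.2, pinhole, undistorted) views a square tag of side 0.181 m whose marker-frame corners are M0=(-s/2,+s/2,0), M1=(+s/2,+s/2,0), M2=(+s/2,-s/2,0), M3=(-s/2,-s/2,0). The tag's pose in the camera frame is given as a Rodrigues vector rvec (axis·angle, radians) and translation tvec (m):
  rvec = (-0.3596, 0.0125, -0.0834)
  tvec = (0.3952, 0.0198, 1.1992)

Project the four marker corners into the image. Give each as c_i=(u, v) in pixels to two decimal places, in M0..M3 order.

c0=(475.73, 307.76) c1=(575.23, 296.95) c2=(553.65, 179.50) c3=(459.28, 189.71)

Intrinsics K: fx=644.6, fy=830.7, cx=303.3, cy=228.2
Marker side s = 0.181 m; corners in marker frame (Z=0):
  M0 = (-0.0905, +0.0905, 0)
  M1 = (+0.0905, +0.0905, 0)
  M2 = (+0.0905, -0.0905, 0)
  M3 = (-0.0905, -0.0905, 0)
rvec = (-0.3596, 0.0125, -0.0834), |rvec| = θ = 0.36936 rad = 21.163°
Rodrigues: sinθ=0.36102, 1−cosθ=0.06744; R = I + sinθ·[k]× + (1−cosθ)·[k]×²:
    [+0.99648 +0.07929 +0.02704]
    [-0.08374 +0.93264 +0.35096]
    [+0.00261 -0.35199 +0.93600]
t = (0.3952, 0.0198, 1.1992) m
M0: Pc = R·M0+t = (+0.31219, +0.11178, +1.16711); u = 644.6·(+0.31219)/1.16711 + 303.3 = 475.7265, v = 830.7·(+0.11178)/1.16711 + 228.2 = 307.7619
M1: Pc = R·M1+t = (+0.49256, +0.09663, +1.16758); u = 644.6·(+0.49256)/1.16758 + 303.3 = 575.2323, v = 830.7·(+0.09663)/1.16758 + 228.2 = 296.9461
M2: Pc = R·M2+t = (+0.47821, -0.07218, +1.23129); u = 644.6·(+0.47821)/1.23129 + 303.3 = 553.6480, v = 830.7·(-0.07218)/1.23129 + 228.2 = 179.5019
M3: Pc = R·M3+t = (+0.29784, -0.05703, +1.23082); u = 644.6·(+0.29784)/1.23082 + 303.3 = 459.2847, v = 830.7·(-0.05703)/1.23082 + 228.2 = 189.7127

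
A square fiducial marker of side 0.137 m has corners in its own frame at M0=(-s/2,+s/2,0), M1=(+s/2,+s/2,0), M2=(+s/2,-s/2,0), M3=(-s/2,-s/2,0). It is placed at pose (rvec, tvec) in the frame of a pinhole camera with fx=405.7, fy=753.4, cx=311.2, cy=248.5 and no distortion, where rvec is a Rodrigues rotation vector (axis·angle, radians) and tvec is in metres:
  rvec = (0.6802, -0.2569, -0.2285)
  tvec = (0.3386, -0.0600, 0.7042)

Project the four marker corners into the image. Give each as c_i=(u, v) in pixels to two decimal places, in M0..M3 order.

Intrinsics K: fx=405.7, fy=753.4, cx=311.2, cy=248.5
Marker side s = 0.137 m; corners in marker frame (Z=0):
  M0 = (-0.0685, +0.0685, 0)
  M1 = (+0.0685, +0.0685, 0)
  M2 = (+0.0685, -0.0685, 0)
  M3 = (-0.0685, -0.0685, 0)
rvec = (0.6802, -0.2569, -0.2285), |rvec| = θ = 0.76216 rad = 43.668°
Rodrigues: sinθ=0.69048, 1−cosθ=0.27665; R = I + sinθ·[k]× + (1−cosθ)·[k]×²:
    [+0.94370 +0.12379 -0.30676]
    [-0.29024 +0.75478 -0.58828]
    [+0.15872 +0.64419 +0.74822]
t = (0.3386, -0.0600, 0.7042) m
M0: Pc = R·M0+t = (+0.28244, +0.01158, +0.73745); u = 405.7·(+0.28244)/0.73745 + 311.2 = 466.5780, v = 753.4·(+0.01158)/0.73745 + 248.5 = 260.3341
M1: Pc = R·M1+t = (+0.41172, -0.02818, +0.75920); u = 405.7·(+0.41172)/0.75920 + 311.2 = 531.2161, v = 753.4·(-0.02818)/0.75920 + 248.5 = 220.5366
M2: Pc = R·M2+t = (+0.39476, -0.13158, +0.67095); u = 405.7·(+0.39476)/0.67095 + 311.2 = 549.9018, v = 753.4·(-0.13158)/0.67095 + 248.5 = 100.7456
M3: Pc = R·M3+t = (+0.26548, -0.09182, +0.64920); u = 405.7·(+0.26548)/0.64920 + 311.2 = 477.1025, v = 753.4·(-0.09182)/0.64920 + 248.5 = 141.9409

c0=(466.58, 260.33) c1=(531.22, 220.54) c2=(549.90, 100.75) c3=(477.10, 141.94)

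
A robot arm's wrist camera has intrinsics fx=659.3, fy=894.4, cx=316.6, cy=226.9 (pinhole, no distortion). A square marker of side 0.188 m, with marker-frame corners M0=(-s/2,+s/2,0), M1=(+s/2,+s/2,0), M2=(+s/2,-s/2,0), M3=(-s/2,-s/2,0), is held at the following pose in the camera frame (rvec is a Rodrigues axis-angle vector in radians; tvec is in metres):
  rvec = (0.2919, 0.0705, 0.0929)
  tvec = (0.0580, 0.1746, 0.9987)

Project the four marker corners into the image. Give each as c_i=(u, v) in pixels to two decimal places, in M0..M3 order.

Intrinsics K: fx=659.3, fy=894.4, cx=316.6, cy=226.9
Marker side s = 0.188 m; corners in marker frame (Z=0):
  M0 = (-0.0940, +0.0940, 0)
  M1 = (+0.0940, +0.0940, 0)
  M2 = (+0.0940, -0.0940, 0)
  M3 = (-0.0940, -0.0940, 0)
rvec = (0.2919, 0.0705, 0.0929), |rvec| = θ = 0.31433 rad = 18.010°
Rodrigues: sinθ=0.30918, 1−cosθ=0.04900; R = I + sinθ·[k]× + (1−cosθ)·[k]×²:
    [+0.99326 -0.08117 +0.08279]
    [+0.10158 +0.95347 -0.28387]
    [-0.05590 +0.29036 +0.95528]
t = (0.0580, 0.1746, 0.9987) m
M0: Pc = R·M0+t = (-0.04300, +0.25468, +1.03125); u = 659.3·(-0.04300)/1.03125 + 316.6 = 289.1116, v = 894.4·(+0.25468)/1.03125 + 226.9 = 447.7810
M1: Pc = R·M1+t = (+0.14374, +0.27377, +1.02074); u = 659.3·(+0.14374)/1.02074 + 316.6 = 409.4395, v = 894.4·(+0.27377)/1.02074 + 226.9 = 466.7888
M2: Pc = R·M2+t = (+0.15900, +0.09452, +0.96615); u = 659.3·(+0.15900)/0.96615 + 316.6 = 425.0988, v = 894.4·(+0.09452)/0.96615 + 226.9 = 314.4031
M3: Pc = R·M3+t = (-0.02774, +0.07543, +0.97666); u = 659.3·(-0.02774)/0.97666 + 316.6 = 297.8768, v = 894.4·(+0.07543)/0.97666 + 226.9 = 295.9726

c0=(289.11, 447.78) c1=(409.44, 466.79) c2=(425.10, 314.40) c3=(297.88, 295.97)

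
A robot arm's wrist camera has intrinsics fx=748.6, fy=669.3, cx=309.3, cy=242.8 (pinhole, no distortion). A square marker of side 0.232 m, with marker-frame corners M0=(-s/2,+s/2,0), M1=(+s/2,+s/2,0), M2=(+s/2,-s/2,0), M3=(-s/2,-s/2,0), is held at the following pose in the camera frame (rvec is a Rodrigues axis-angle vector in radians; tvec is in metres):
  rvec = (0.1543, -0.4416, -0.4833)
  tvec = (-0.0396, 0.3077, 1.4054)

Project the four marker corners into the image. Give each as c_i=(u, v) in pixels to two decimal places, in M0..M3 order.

Intrinsics K: fx=748.6, fy=669.3, cx=309.3, cy=242.8
Marker side s = 0.232 m; corners in marker frame (Z=0):
  M0 = (-0.1160, +0.1160, 0)
  M1 = (+0.1160, +0.1160, 0)
  M2 = (+0.1160, -0.1160, 0)
  M3 = (-0.1160, -0.1160, 0)
rvec = (0.1543, -0.4416, -0.4833), |rvec| = θ = 0.67261 rad = 38.537°
Rodrigues: sinθ=0.62303, 1−cosθ=0.21780; R = I + sinθ·[k]× + (1−cosθ)·[k]×²:
    [+0.79366 +0.41487 -0.44495]
    [-0.48048 +0.87609 -0.04018]
    [+0.37315 +0.24568 +0.89465]
t = (-0.0396, 0.3077, 1.4054) m
M0: Pc = R·M0+t = (-0.08354, +0.46506, +1.39061); u = 748.6·(-0.08354)/1.39061 + 309.3 = 264.3285, v = 669.3·(+0.46506)/1.39061 + 242.8 = 466.6333
M1: Pc = R·M1+t = (+0.10059, +0.35359, +1.47718); u = 748.6·(+0.10059)/1.47718 + 309.3 = 360.2765, v = 669.3·(+0.35359)/1.47718 + 242.8 = 403.0090
M2: Pc = R·M2+t = (+0.00434, +0.15034, +1.42019); u = 748.6·(+0.00434)/1.42019 + 309.3 = 311.5877, v = 669.3·(+0.15034)/1.42019 + 242.8 = 313.6509
M3: Pc = R·M3+t = (-0.17979, +0.26181, +1.33362); u = 748.6·(-0.17979)/1.33362 + 309.3 = 208.3784, v = 669.3·(+0.26181)/1.33362 + 242.8 = 374.1940

c0=(264.33, 466.63) c1=(360.28, 403.01) c2=(311.59, 313.65) c3=(208.38, 374.19)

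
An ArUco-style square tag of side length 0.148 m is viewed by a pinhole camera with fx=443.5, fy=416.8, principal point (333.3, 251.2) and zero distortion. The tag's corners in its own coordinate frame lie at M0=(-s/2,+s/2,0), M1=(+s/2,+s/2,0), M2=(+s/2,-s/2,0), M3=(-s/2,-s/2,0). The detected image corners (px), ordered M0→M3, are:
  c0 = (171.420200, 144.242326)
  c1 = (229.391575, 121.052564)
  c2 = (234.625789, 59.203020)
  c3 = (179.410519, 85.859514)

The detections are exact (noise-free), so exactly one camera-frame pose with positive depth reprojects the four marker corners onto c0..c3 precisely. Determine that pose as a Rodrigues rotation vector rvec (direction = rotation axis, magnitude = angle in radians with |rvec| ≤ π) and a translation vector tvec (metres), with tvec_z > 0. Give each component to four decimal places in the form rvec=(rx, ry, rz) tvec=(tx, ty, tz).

rvec=(-0.3289, 0.5164, -0.0999) tvec=(-0.2494, -0.3026, 0.8465)

Intrinsics K: fx=443.5, fy=416.8, cx=333.3, cy=251.2
Marker side s = 0.148 m; corners in marker frame (Z=0):
  M0 = (-0.0740, +0.0740, 0)
  M1 = (+0.0740, +0.0740, 0)
  M2 = (+0.0740, -0.0740, 0)
  M3 = (-0.0740, -0.0740, 0)
Detected image corners:
  c0 = (171.420200, 144.242326) px
  c1 = (229.391575, 121.052564) px
  c2 = (234.625789, 59.203020) px
  c3 = (179.410519, 85.859514) px
Planar DLT: solve 8×8 A·h = b for H (H[2,2]=1):
  H  [+269.49528 -125.24933 +202.65070]
  H  [-225.45650 +365.32710 +102.22357]
  H  [-0.55284 -0.39365 +1.00000]
B = K⁻¹H; ‖b₁‖=1.181347, ‖b₂‖=1.181347; λ = 2/(‖b₁‖+‖b₂‖) = 0.846491, sign → tz>0 ⇒ λ=+0.846491
r₁ = λ·B[:,0] = (+0.86607,-0.17584,-0.46798); r₂ = λ·B[:,1] = (+0.01136,+0.94278,-0.33322)
r₃ = r₁×r₂ = (+0.49979,+0.28327,+0.81851); SVD([r₁ r₂ r₃]) → R = UVᵀ:
  R  [+0.86607 +0.01136 +0.49979]
  R  [-0.17584 +0.94278 +0.28327]
  R  [-0.46798 -0.33322 +0.81851]
t = (-0.24937, -0.30256, +0.84649) m
tr R = 2.627363; θ = arccos((tr R − 1)/2) = 0.620339 rad = 35.543°
axis k = ((R−Rᵀ)₃₂, (R−Rᵀ)₁₃, (R−Rᵀ)₂₁) / (2 sinθ) = (-0.530262, +0.832403, -0.161021)
rvec = θ·k = (-0.328942, +0.516372, -0.099887)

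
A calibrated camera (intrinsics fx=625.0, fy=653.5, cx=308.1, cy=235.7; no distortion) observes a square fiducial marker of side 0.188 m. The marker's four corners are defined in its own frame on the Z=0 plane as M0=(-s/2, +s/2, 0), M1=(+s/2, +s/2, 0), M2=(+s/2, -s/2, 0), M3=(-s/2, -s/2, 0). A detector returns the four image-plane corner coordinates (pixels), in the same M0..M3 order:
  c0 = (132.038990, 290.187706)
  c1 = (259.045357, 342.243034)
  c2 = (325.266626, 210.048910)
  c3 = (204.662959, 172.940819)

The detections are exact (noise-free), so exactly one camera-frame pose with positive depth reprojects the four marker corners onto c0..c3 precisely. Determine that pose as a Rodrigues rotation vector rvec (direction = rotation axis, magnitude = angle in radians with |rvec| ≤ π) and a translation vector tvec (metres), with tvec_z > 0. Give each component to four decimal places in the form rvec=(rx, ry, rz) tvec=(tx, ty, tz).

rvec=(-0.5180, 0.2892, 0.3817) tvec=(-0.1012, 0.0174, 0.8031)

Intrinsics K: fx=625.0, fy=653.5, cx=308.1, cy=235.7
Marker side s = 0.188 m; corners in marker frame (Z=0):
  M0 = (-0.0940, +0.0940, 0)
  M1 = (+0.0940, +0.0940, 0)
  M2 = (+0.0940, -0.0940, 0)
  M3 = (-0.0940, -0.0940, 0)
Detected image corners:
  c0 = (132.038990, 290.187706) px
  c1 = (259.045357, 342.243034) px
  c2 = (325.266626, 210.048910) px
  c3 = (204.662959, 172.940819) px
Planar DLT: solve 8×8 A·h = b for H (H[2,2]=1):
  H  [+554.28110 -491.31530 +229.35939]
  H  [+121.15483 +527.96512 +249.82526]
  H  [-0.44913 -0.52693 +1.00000]
B = K⁻¹H; ‖b₁‖=1.245234, ‖b₂‖=1.245234; λ = 2/(‖b₁‖+‖b₂‖) = 0.803062, sign → tz>0 ⇒ λ=+0.803062
r₁ = λ·B[:,0] = (+0.88999,+0.27897,-0.36068); r₂ = λ·B[:,1] = (-0.42269,+0.80142,-0.42316)
r₃ = r₁×r₂ = (+0.17100,+0.52906,+0.83117); SVD([r₁ r₂ r₃]) → R = UVᵀ:
  R  [+0.88999 -0.42269 +0.17100]
  R  [+0.27897 +0.80142 +0.52906]
  R  [-0.36068 -0.42316 +0.83117]
t = (-0.10117, +0.01736, +0.80306) m
tr R = 2.522587; θ = arccos((tr R − 1)/2) = 0.705491 rad = 40.422°
axis k = ((R−Rᵀ)₃₂, (R−Rᵀ)₁₃, (R−Rᵀ)₂₁) / (2 sinθ) = (-0.734274, +0.409989, +0.541064)
rvec = θ·k = (-0.518023, +0.289244, +0.381716)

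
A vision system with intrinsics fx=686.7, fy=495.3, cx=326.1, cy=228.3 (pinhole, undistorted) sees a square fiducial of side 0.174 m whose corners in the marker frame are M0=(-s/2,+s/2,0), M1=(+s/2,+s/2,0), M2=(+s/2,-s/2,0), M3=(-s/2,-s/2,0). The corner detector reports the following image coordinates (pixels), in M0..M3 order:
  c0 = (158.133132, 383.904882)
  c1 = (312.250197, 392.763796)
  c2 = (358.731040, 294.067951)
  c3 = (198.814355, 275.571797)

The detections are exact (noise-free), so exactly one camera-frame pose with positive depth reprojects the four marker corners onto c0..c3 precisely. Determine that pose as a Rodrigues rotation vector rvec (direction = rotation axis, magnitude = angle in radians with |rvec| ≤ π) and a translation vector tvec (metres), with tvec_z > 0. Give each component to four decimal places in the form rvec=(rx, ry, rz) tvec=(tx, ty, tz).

rvec=(0.3062, -0.3310, 0.2517) tvec=(-0.0701, 0.1610, 0.7242)

Intrinsics K: fx=686.7, fy=495.3, cx=326.1, cy=228.3
Marker side s = 0.174 m; corners in marker frame (Z=0):
  M0 = (-0.0870, +0.0870, 0)
  M1 = (+0.0870, +0.0870, 0)
  M2 = (+0.0870, -0.0870, 0)
  M3 = (-0.0870, -0.0870, 0)
Detected image corners:
  c0 = (158.133132, 383.904882) px
  c1 = (312.250197, 392.763796) px
  c2 = (358.731040, 294.067951) px
  c3 = (198.814355, 275.571797) px
Planar DLT: solve 8×8 A·h = b for H (H[2,2]=1):
  H  [+1027.57479 -161.73901 +259.66290]
  H  [+242.37946 +710.86908 +338.43520]
  H  [+0.48907 +0.34802 +1.00000]
B = K⁻¹H; ‖b₁‖=1.380910, ‖b₂‖=1.380910; λ = 2/(‖b₁‖+‖b₂‖) = 0.724160, sign → tz>0 ⇒ λ=+0.724160
r₁ = λ·B[:,0] = (+0.91544,+0.19113,+0.35417); r₂ = λ·B[:,1] = (-0.29024,+0.92317,+0.25202)
r₃ = r₁×r₂ = (-0.27879,-0.33351,+0.90058); SVD([r₁ r₂ r₃]) → R = UVᵀ:
  R  [+0.91544 -0.29024 -0.27879]
  R  [+0.19113 +0.92317 -0.33351]
  R  [+0.35417 +0.25202 +0.90058]
t = (-0.07006, +0.16102, +0.72416) m
tr R = 2.739194; θ = arccos((tr R − 1)/2) = 0.516410 rad = 29.588°
axis k = ((R−Rᵀ)₃₂, (R−Rᵀ)₁₃, (R−Rᵀ)₂₁) / (2 sinθ) = (+0.592932, -0.640955, +0.487452)
rvec = θ·k = (+0.306196, -0.330996, +0.251725)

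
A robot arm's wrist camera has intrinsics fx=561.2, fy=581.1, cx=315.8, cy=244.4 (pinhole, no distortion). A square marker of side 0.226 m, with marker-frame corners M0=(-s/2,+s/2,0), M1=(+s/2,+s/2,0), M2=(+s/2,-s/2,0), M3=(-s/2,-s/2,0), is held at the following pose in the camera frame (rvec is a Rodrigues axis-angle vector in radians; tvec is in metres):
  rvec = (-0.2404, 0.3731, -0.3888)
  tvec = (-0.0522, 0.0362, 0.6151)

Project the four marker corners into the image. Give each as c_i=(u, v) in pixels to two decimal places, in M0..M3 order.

Intrinsics K: fx=561.2, fy=581.1, cx=315.8, cy=244.4
Marker side s = 0.226 m; corners in marker frame (Z=0):
  M0 = (-0.1130, +0.1130, 0)
  M1 = (+0.1130, +0.1130, 0)
  M2 = (+0.1130, -0.1130, 0)
  M3 = (-0.1130, -0.1130, 0)
rvec = (-0.2404, 0.3731, -0.3888), |rvec| = θ = 0.59005 rad = 33.807°
Rodrigues: sinθ=0.55640, 1−cosθ=0.16909; R = I + sinθ·[k]× + (1−cosθ)·[k]×²:
    [+0.85898 +0.32307 +0.39722]
    [-0.41019 +0.89852 +0.15624]
    [-0.30643 -0.29714 +0.90433]
t = (-0.0522, 0.0362, 0.6151) m
M0: Pc = R·M0+t = (-0.11276, +0.18408, +0.61615); u = 561.2·(-0.11276)/0.61615 + 315.8 = 213.0981, v = 581.1·(+0.18408)/0.61615 + 244.4 = 418.0123
M1: Pc = R·M1+t = (+0.08137, +0.09138, +0.54690); u = 561.2·(+0.08137)/0.54690 + 315.8 = 399.2996, v = 581.1·(+0.09138)/0.54690 + 244.4 = 341.4962
M2: Pc = R·M2+t = (+0.00836, -0.11168, +0.61405); u = 561.2·(+0.00836)/0.61405 + 315.8 = 323.4386, v = 581.1·(-0.11168)/0.61405 + 244.4 = 138.7092
M3: Pc = R·M3+t = (-0.18577, -0.01898, +0.68330); u = 561.2·(-0.18577)/0.68330 + 315.8 = 163.2253, v = 581.1·(-0.01898)/0.68330 + 244.4 = 228.2579

c0=(213.10, 418.01) c1=(399.30, 341.50) c2=(323.44, 138.71) c3=(163.23, 228.26)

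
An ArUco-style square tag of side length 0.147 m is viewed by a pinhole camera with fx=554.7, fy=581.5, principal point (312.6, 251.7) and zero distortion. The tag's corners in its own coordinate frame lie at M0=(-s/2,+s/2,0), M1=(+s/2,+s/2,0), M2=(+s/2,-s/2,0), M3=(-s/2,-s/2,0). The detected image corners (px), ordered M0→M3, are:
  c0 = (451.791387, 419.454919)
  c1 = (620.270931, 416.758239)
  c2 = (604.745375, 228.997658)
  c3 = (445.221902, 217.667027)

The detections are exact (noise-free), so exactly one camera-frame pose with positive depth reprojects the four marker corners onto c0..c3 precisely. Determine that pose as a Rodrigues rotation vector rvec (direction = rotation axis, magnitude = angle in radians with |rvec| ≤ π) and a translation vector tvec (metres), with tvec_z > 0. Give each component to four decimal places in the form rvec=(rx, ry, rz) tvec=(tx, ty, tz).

rvec=(-0.1780, -0.2261, 0.0300) tvec=(0.1758, 0.0503, 0.4417)

Intrinsics K: fx=554.7, fy=581.5, cx=312.6, cy=251.7
Marker side s = 0.147 m; corners in marker frame (Z=0):
  M0 = (-0.0735, +0.0735, 0)
  M1 = (+0.0735, +0.0735, 0)
  M2 = (+0.0735, -0.0735, 0)
  M3 = (-0.0735, -0.0735, 0)
Detected image corners:
  c0 = (451.791387, 419.454919) px
  c1 = (620.270931, 416.758239) px
  c2 = (604.745375, 228.997658) px
  c3 = (445.221902, 217.667027) px
Planar DLT: solve 8×8 A·h = b for H (H[2,2]=1):
  H  [+1379.41917 -138.63908 +533.34982]
  H  [+190.79446 +1193.32133 +317.89891]
  H  [+0.49890 -0.40510 +1.00000]
B = K⁻¹H; ‖b₁‖=2.264130, ‖b₂‖=2.264130; λ = 2/(‖b₁‖+‖b₂‖) = 0.441671, sign → tz>0 ⇒ λ=+0.441671
r₁ = λ·B[:,0] = (+0.97416,+0.04954,+0.22035); r₂ = λ·B[:,1] = (-0.00956,+0.98382,-0.17892)
r₃ = r₁×r₂ = (-0.22565,+0.17219,+0.95887); SVD([r₁ r₂ r₃]) → R = UVᵀ:
  R  [+0.97416 -0.00956 -0.22565]
  R  [+0.04954 +0.98382 +0.17219]
  R  [+0.22035 -0.17892 +0.95887]
t = (+0.17577, +0.05028, +0.44167) m
tr R = 2.916850; θ = arccos((tr R − 1)/2) = 0.289366 rad = 16.579°
axis k = ((R−Rᵀ)₃₂, (R−Rᵀ)₁₃, (R−Rᵀ)₂₁) / (2 sinθ) = (-0.615246, -0.781505, +0.103553)
rvec = θ·k = (-0.178031, -0.226141, +0.029965)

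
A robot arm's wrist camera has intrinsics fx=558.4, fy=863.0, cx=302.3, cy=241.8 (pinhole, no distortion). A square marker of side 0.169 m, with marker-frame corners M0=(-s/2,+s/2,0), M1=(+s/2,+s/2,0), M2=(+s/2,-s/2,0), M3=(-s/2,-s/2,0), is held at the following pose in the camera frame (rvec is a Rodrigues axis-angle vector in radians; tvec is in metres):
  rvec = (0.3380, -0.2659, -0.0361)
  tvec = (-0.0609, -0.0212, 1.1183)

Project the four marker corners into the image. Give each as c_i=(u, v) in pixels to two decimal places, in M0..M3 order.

c0=(231.24, 291.80) c1=(311.78, 280.08) c2=(313.04, 158.26) c3=(228.32, 165.75)

Intrinsics K: fx=558.4, fy=863.0, cx=302.3, cy=241.8
Marker side s = 0.169 m; corners in marker frame (Z=0):
  M0 = (-0.0845, +0.0845, 0)
  M1 = (+0.0845, +0.0845, 0)
  M2 = (+0.0845, -0.0845, 0)
  M3 = (-0.0845, -0.0845, 0)
rvec = (0.3380, -0.2659, -0.0361), |rvec| = θ = 0.43157 rad = 24.727°
Rodrigues: sinθ=0.41829, 1−cosθ=0.09169; R = I + sinθ·[k]× + (1−cosθ)·[k]×²:
    [+0.96455 -0.00925 -0.26373]
    [-0.07923 +0.94312 -0.32288]
    [+0.25172 +0.33233 +0.90895]
t = (-0.0609, -0.0212, 1.1183) m
M0: Pc = R·M0+t = (-0.14319, +0.06519, +1.12511); u = 558.4·(-0.14319)/1.12511 + 302.3 = 231.2356, v = 863.0·(+0.06519)/1.12511 + 241.8 = 291.8020
M1: Pc = R·M1+t = (+0.01982, +0.05180, +1.16765); u = 558.4·(+0.01982)/1.16765 + 302.3 = 311.7797, v = 863.0·(+0.05180)/1.16765 + 241.8 = 280.0835
M2: Pc = R·M2+t = (+0.02139, -0.10759, +1.11149); u = 558.4·(+0.02139)/1.11149 + 302.3 = 313.0444, v = 863.0·(-0.10759)/1.11149 + 241.8 = 158.2642
M3: Pc = R·M3+t = (-0.14162, -0.09420, +1.06895); u = 558.4·(-0.14162)/1.06895 + 302.3 = 228.3188, v = 863.0·(-0.09420)/1.06895 + 241.8 = 165.7504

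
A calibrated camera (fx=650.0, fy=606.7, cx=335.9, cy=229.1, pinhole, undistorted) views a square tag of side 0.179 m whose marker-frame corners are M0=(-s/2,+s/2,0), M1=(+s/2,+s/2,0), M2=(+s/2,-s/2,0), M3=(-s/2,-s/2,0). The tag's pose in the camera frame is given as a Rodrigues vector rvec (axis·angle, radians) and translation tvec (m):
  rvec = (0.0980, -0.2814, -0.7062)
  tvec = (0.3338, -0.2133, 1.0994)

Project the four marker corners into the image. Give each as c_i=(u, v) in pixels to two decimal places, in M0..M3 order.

c0=(528.62, 180.89) c1=(596.15, 120.21) c2=(537.86, 42.32) c3=(466.06, 101.97)

Intrinsics K: fx=650.0, fy=606.7, cx=335.9, cy=229.1
Marker side s = 0.179 m; corners in marker frame (Z=0):
  M0 = (-0.0895, +0.0895, 0)
  M1 = (+0.0895, +0.0895, 0)
  M2 = (+0.0895, -0.0895, 0)
  M3 = (-0.0895, -0.0895, 0)
rvec = (0.0980, -0.2814, -0.7062), |rvec| = θ = 0.76649 rad = 43.917°
Rodrigues: sinθ=0.69361, 1−cosθ=0.27965; R = I + sinθ·[k]× + (1−cosθ)·[k]×²:
    [+0.72492 +0.62593 -0.28759]
    [-0.65218 +0.75804 +0.00591]
    [+0.22170 +0.18327 +0.95774]
t = (0.3338, -0.2133, 1.0994) m
M0: Pc = R·M0+t = (+0.32494, -0.08709, +1.09596); u = 650.0·(+0.32494)/1.09596 + 335.9 = 528.6177, v = 606.7·(-0.08709)/1.09596 + 229.1 = 180.8915
M1: Pc = R·M1+t = (+0.45470, -0.20383, +1.13565); u = 650.0·(+0.45470)/1.13565 + 335.9 = 596.1534, v = 606.7·(-0.20383)/1.13565 + 229.1 = 120.2096
M2: Pc = R·M2+t = (+0.34266, -0.33951, +1.10284); u = 650.0·(+0.34266)/1.10284 + 335.9 = 537.8596, v = 606.7·(-0.33951)/1.10284 + 229.1 = 42.3243
M3: Pc = R·M3+t = (+0.21290, -0.22277, +1.06315); u = 650.0·(+0.21290)/1.06315 + 335.9 = 466.0640, v = 606.7·(-0.22277)/1.06315 + 229.1 = 101.9714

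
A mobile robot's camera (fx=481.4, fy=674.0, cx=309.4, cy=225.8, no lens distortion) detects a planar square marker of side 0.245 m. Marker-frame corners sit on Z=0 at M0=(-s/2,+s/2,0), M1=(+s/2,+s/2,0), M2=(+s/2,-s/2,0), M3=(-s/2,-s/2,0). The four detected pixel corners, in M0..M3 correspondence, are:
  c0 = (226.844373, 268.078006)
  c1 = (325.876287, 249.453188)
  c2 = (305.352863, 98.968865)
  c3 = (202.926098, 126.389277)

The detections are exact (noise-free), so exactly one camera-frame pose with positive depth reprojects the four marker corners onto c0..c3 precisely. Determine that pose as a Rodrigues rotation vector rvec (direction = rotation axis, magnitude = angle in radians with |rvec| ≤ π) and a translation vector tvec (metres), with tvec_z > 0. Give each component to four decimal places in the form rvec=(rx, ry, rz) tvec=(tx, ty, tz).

Intrinsics K: fx=481.4, fy=674.0, cx=309.4, cy=225.8
Marker side s = 0.245 m; corners in marker frame (Z=0):
  M0 = (-0.1225, +0.1225, 0)
  M1 = (+0.1225, +0.1225, 0)
  M2 = (+0.1225, -0.1225, 0)
  M3 = (-0.1225, -0.1225, 0)
Detected image corners:
  c0 = (226.844373, 268.078006) px
  c1 = (325.876287, 249.453188) px
  c2 = (305.352863, 98.968865) px
  c3 = (202.926098, 126.389277) px
Planar DLT: solve 8×8 A·h = b for H (H[2,2]=1):
  H  [+353.54564 +140.04008 +264.16616]
  H  [-133.77866 +630.21544 +187.68599]
  H  [-0.21654 +0.18533 +1.00000]
B = K⁻¹H; ‖b₁‖=0.908790, ‖b₂‖=0.908790; λ = 2/(‖b₁‖+‖b₂‖) = 1.100364, sign → tz>0 ⇒ λ=+1.100364
r₁ = λ·B[:,0] = (+0.96126,-0.13858,-0.23827); r₂ = λ·B[:,1] = (+0.18903,+0.96056,+0.20393)
r₃ = r₁×r₂ = (+0.20062,-0.24107,+0.94955); SVD([r₁ r₂ r₃]) → R = UVᵀ:
  R  [+0.96126 +0.18903 +0.20062]
  R  [-0.13858 +0.96056 -0.24107]
  R  [-0.23827 +0.20393 +0.94955]
t = (-0.10339, -0.06222, +1.10036) m
tr R = 2.871369; θ = arccos((tr R − 1)/2) = 0.360603 rad = 20.661°
axis k = ((R−Rᵀ)₃₂, (R−Rᵀ)₁₃, (R−Rᵀ)₂₁) / (2 sinθ) = (+0.630605, +0.621940, -0.464250)
rvec = θ·k = (+0.227398, +0.224273, -0.167410)

rvec=(0.2274, 0.2243, -0.1674) tvec=(-0.1034, -0.0622, 1.1004)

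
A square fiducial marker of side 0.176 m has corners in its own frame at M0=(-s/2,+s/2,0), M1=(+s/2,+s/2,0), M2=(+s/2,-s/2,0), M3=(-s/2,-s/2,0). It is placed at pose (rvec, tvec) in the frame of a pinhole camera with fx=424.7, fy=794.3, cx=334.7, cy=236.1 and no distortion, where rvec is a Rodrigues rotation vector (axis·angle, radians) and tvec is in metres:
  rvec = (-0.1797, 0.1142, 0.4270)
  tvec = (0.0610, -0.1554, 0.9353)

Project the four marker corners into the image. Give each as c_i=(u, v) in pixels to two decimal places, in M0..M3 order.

Intrinsics K: fx=424.7, fy=794.3, cx=334.7, cy=236.1
Marker side s = 0.176 m; corners in marker frame (Z=0):
  M0 = (-0.0880, +0.0880, 0)
  M1 = (+0.0880, +0.0880, 0)
  M2 = (+0.0880, -0.0880, 0)
  M3 = (-0.0880, -0.0880, 0)
rvec = (-0.1797, 0.1142, 0.4270), |rvec| = θ = 0.47714 rad = 27.338°
Rodrigues: sinθ=0.45924, 1−cosθ=0.11169; R = I + sinθ·[k]× + (1−cosθ)·[k]×²:
    [+0.90415 -0.42105 +0.07227]
    [+0.40091 +0.89471 +0.19688]
    [-0.14756 -0.14904 +0.97776]
t = (0.0610, -0.1554, 0.9353) m
M0: Pc = R·M0+t = (-0.05562, -0.11195, +0.93517); u = 424.7·(-0.05562)/0.93517 + 334.7 = 309.4416, v = 794.3·(-0.11195)/0.93517 + 236.1 = 141.0171
M1: Pc = R·M1+t = (+0.10351, -0.04139, +0.90920); u = 424.7·(+0.10351)/0.90920 + 334.7 = 383.0525, v = 794.3·(-0.04139)/0.90920 + 236.1 = 199.9449
M2: Pc = R·M2+t = (+0.17762, -0.19885, +0.93543); u = 424.7·(+0.17762)/0.93543 + 334.7 = 415.3413, v = 794.3·(-0.19885)/0.93543 + 236.1 = 67.2474
M3: Pc = R·M3+t = (+0.01849, -0.26941, +0.96140); u = 424.7·(+0.01849)/0.96140 + 334.7 = 342.8666, v = 794.3·(-0.26941)/0.96140 + 236.1 = 13.5119

c0=(309.44, 141.02) c1=(383.05, 199.94) c2=(415.34, 67.25) c3=(342.87, 13.51)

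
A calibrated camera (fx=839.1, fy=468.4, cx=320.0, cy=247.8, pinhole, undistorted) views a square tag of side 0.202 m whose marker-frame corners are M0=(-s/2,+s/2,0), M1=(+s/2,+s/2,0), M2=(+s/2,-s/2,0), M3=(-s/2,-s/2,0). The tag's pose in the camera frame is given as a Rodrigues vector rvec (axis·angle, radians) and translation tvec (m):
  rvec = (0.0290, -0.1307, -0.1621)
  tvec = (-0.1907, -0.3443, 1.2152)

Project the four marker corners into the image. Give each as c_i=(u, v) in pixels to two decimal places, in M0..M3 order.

c0=(129.78, 159.18) c1=(268.36, 148.53) c2=(246.01, 71.64) c3=(106.03, 80.71)

Intrinsics K: fx=839.1, fy=468.4, cx=320.0, cy=247.8
Marker side s = 0.202 m; corners in marker frame (Z=0):
  M0 = (-0.1010, +0.1010, 0)
  M1 = (+0.1010, +0.1010, 0)
  M2 = (+0.1010, -0.1010, 0)
  M3 = (-0.1010, -0.1010, 0)
rvec = (0.0290, -0.1307, -0.1621), |rvec| = θ = 0.21024 rad = 12.046°
Rodrigues: sinθ=0.20869, 1−cosθ=0.02202; R = I + sinθ·[k]× + (1−cosθ)·[k]×²:
    [+0.97840 +0.15902 -0.13208]
    [-0.16280 +0.98649 -0.01823]
    [+0.12740 +0.03934 +0.99107]
t = (-0.1907, -0.3443, 1.2152) m
M0: Pc = R·M0+t = (-0.27346, -0.22822, +1.20631); u = 839.1·(-0.27346)/1.20631 + 320.0 = 129.7846, v = 468.4·(-0.22822)/1.20631 + 247.8 = 159.1831
M1: Pc = R·M1+t = (-0.07582, -0.26111, +1.23204); u = 839.1·(-0.07582)/1.23204 + 320.0 = 268.3613, v = 468.4·(-0.26111)/1.23204 + 247.8 = 148.5318
M2: Pc = R·M2+t = (-0.10794, -0.46038, +1.22409); u = 839.1·(-0.10794)/1.22409 + 320.0 = 246.0068, v = 468.4·(-0.46038)/1.22409 + 247.8 = 71.6361
M3: Pc = R·M3+t = (-0.30558, -0.42749, +1.19836); u = 839.1·(-0.30558)/1.19836 + 320.0 = 106.0310, v = 468.4·(-0.42749)/1.19836 + 247.8 = 80.7067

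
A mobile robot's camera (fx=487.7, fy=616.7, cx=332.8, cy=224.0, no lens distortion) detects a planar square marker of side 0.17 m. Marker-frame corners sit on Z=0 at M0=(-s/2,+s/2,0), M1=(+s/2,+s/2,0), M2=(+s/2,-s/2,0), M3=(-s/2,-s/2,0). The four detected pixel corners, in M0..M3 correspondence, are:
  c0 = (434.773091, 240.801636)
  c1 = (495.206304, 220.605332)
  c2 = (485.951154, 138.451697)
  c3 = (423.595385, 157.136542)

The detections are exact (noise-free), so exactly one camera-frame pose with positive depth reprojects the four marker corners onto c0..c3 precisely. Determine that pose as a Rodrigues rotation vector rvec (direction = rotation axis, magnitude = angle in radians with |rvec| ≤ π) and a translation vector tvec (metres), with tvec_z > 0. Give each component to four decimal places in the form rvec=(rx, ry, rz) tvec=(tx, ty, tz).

rvec=(0.1777, -0.2015, -0.2246) tvec=(0.3209, -0.0683, 1.2273)

Intrinsics K: fx=487.7, fy=616.7, cx=332.8, cy=224.0
Marker side s = 0.17 m; corners in marker frame (Z=0):
  M0 = (-0.0850, +0.0850, 0)
  M1 = (+0.0850, +0.0850, 0)
  M2 = (+0.0850, -0.0850, 0)
  M3 = (-0.0850, -0.0850, 0)
Detected image corners:
  c0 = (434.773091, 240.801636) px
  c1 = (495.206304, 220.605332) px
  c2 = (485.951154, 138.451697) px
  c3 = (423.595385, 157.136542) px
Planar DLT: solve 8×8 A·h = b for H (H[2,2]=1):
  H  [+427.64872 +133.65978 +460.32877]
  H  [-87.01739 +517.94852 +189.69336]
  H  [+0.14478 +0.16011 +1.00000]
B = K⁻¹H; ‖b₁‖=0.814784, ‖b₂‖=0.814784; λ = 2/(‖b₁‖+‖b₂‖) = 1.227319, sign → tz>0 ⇒ λ=+1.227319
r₁ = λ·B[:,0] = (+0.95494,-0.23772,+0.17769); r₂ = λ·B[:,1] = (+0.20227,+0.95941,+0.19651)
r₃ = r₁×r₂ = (-0.21719,-0.15171,+0.96427); SVD([r₁ r₂ r₃]) → R = UVᵀ:
  R  [+0.95494 +0.20227 -0.21719]
  R  [-0.23772 +0.95941 -0.15171]
  R  [+0.17769 +0.19651 +0.96427]
t = (+0.32093, -0.06827, +1.22732) m
tr R = 2.878622; θ = arccos((tr R − 1)/2) = 0.350180 rad = 20.064°
axis k = ((R−Rᵀ)₃₂, (R−Rᵀ)₁₃, (R−Rᵀ)₂₁) / (2 sinθ) = (+0.507515, -0.575521, -0.641252)
rvec = θ·k = (+0.177721, -0.201536, -0.224553)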